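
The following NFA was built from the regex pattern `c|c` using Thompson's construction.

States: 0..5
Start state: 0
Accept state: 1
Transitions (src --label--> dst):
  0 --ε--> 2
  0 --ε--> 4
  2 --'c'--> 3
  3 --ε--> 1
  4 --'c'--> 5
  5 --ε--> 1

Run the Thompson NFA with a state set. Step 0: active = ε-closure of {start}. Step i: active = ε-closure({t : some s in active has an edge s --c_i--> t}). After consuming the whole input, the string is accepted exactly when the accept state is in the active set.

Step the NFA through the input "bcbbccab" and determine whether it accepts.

Answer: REJECT

Derivation:
S₀ = ε-closure({0}) = {0,2,4}
'b' @ 1: {}  — dead — no transitions
rest 'cbbccab' ignored (set empty)
end set {} — state 1 not in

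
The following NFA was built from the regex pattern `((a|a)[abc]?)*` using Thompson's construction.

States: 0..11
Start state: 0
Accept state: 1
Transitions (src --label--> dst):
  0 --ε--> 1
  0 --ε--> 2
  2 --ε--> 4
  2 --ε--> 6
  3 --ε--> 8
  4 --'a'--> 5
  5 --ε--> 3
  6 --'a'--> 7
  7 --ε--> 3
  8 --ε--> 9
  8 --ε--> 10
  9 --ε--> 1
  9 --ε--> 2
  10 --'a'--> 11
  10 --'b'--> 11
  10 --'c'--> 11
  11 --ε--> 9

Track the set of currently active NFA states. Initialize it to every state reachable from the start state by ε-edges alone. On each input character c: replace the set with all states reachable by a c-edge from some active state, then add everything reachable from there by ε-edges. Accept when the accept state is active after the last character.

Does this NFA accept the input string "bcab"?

Answer: REJECT

Derivation:
S₀ = ε-closure({0}) = {0,1,2,4,6}
'b' @ 1: {}  — dead — no transitions
rest 'cab' ignored (set empty)
end set {} — state 1 not in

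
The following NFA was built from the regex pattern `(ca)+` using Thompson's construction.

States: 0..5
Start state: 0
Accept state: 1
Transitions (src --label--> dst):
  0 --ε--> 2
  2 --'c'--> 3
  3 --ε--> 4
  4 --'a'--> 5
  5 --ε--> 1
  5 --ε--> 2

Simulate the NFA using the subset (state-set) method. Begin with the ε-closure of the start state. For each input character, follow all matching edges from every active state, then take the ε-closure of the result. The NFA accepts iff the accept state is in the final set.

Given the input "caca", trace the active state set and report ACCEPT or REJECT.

Answer: ACCEPT

Trace:
start: ε-closure({0}) = {0,2}
'c' @ 1: {3,4}
'a' @ 2: {1,2,5}  [accepting]
'c' @ 3: {3,4}
'a' @ 4: {1,2,5}  [accepting]
final: {1,2,5}; accept 1 in set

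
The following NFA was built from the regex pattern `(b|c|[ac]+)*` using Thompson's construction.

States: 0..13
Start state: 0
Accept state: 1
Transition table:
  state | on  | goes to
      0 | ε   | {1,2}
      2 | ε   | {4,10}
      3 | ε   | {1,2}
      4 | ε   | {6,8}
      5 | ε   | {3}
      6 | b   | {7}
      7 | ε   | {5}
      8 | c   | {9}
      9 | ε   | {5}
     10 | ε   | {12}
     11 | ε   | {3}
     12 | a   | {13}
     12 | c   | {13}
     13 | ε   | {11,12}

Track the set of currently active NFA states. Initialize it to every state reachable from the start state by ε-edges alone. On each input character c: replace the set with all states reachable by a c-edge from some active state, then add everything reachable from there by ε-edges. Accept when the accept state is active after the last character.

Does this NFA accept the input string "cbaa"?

Answer: ACCEPT

Trace:
initial (ε-close {0}): {0,1,2,4,6,8,10,12}
'c' @ 1: {1,2,3,4,5,6,8,9,10,11,12,13}  (accept∈set)
'b' @ 2: {1,2,3,4,5,6,7,8,10,12}  (accept∈set)
'a' @ 3: {1,2,3,4,6,8,10,11,12,13}  (accept∈set)
'a' @ 4: {1,2,3,4,6,8,10,11,12,13}  (accept∈set)
end set {1,2,3,4,6,8,10,11,12,13} — state 1 in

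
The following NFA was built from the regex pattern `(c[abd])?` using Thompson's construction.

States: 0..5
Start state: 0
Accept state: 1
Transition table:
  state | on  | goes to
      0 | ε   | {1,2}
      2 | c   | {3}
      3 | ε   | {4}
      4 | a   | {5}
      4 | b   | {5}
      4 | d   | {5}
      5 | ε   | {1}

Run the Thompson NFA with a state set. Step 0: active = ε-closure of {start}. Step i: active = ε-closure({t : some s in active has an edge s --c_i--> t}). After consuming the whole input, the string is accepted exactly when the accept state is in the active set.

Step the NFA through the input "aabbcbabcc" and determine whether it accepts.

Answer: REJECT

Steps:
start: ε-closure({0}) = {0,1,2}
'a' @ 1: {}  — dead — no transitions
rest 'abbcbabcc' ignored (set empty)
final: {}; accept 1 not in set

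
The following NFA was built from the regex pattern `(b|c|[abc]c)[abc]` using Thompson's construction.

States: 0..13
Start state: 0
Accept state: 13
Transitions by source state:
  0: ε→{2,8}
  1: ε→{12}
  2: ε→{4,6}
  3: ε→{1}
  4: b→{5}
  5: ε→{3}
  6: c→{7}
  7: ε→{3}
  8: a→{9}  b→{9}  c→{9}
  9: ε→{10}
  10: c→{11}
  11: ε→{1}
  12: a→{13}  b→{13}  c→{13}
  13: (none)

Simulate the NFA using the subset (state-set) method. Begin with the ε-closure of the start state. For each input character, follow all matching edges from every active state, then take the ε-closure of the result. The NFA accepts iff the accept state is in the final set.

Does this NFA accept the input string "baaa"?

start: ε-closure({0}) = {0,2,4,6,8}
'b' @ 1: {1,3,5,9,10,12}
'a' @ 2: {13}  (accept∈set)
'a' @ 3: {}  — state set empty
rest 'a' ignored (set empty)
end set {} — state 13 not in

Answer: REJECT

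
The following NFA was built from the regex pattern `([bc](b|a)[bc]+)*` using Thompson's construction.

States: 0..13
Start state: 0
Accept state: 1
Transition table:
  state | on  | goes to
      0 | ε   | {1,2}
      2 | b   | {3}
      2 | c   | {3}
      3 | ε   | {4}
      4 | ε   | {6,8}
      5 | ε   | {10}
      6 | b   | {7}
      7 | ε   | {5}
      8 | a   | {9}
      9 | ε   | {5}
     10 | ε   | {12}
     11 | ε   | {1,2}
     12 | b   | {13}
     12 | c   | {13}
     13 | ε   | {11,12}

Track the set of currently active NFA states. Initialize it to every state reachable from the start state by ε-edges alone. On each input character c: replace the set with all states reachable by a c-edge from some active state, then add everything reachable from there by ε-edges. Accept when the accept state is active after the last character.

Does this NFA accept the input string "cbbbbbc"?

initial (ε-close {0}): {0,1,2}
'c' @ 1: {3,4,6,8}
'b' @ 2: {5,7,10,12}
'b' @ 3: {1,2,11,12,13}  ✓accept
'b' @ 4: {1,2,3,4,6,8,11,12,13}  ✓accept
'b' @ 5: {1,2,3,4,5,6,7,8,10,11,12,13}  ✓accept
'b' @ 6: {1,2,3,4,5,6,7,8,10,11,12,13}  ✓accept
'c' @ 7: {1,2,3,4,6,8,11,12,13}  ✓accept
end set {1,2,3,4,6,8,11,12,13} — state 1 in

Answer: ACCEPT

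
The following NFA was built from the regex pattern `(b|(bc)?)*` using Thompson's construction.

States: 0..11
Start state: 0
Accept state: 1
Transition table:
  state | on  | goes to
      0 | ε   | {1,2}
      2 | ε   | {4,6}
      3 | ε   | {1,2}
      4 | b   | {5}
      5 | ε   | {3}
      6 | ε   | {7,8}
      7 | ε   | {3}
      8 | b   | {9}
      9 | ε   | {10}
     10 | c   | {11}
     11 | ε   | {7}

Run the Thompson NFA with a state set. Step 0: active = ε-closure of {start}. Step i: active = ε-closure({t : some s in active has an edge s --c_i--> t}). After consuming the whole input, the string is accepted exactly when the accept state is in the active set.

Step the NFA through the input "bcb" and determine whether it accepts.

S₀ = ε-closure({0}) = {0,1,2,3,4,6,7,8}
'b' @ 1: {1,2,3,4,5,6,7,8,9,10}  [accepting]
'c' @ 2: {1,2,3,4,6,7,8,11}  [accepting]
'b' @ 3: {1,2,3,4,5,6,7,8,9,10}  [accepting]
after full input: {1,2,3,4,5,6,7,8,9,10}  (accept=1 in)

Answer: ACCEPT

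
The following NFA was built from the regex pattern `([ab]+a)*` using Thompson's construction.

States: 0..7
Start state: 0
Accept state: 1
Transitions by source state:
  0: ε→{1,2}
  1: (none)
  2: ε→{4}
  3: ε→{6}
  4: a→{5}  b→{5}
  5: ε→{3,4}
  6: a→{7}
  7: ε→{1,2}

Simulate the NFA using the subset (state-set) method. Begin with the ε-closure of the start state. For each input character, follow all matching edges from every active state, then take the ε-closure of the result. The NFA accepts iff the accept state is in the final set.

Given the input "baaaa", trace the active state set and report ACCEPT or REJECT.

Answer: ACCEPT

Steps:
S₀ = ε-closure({0}) = {0,1,2,4}
'b' @ 1: {3,4,5,6}
'a' @ 2: {1,2,3,4,5,6,7}  [accepting]
'a' @ 3: {1,2,3,4,5,6,7}  [accepting]
'a' @ 4: {1,2,3,4,5,6,7}  [accepting]
'a' @ 5: {1,2,3,4,5,6,7}  [accepting]
after full input: {1,2,3,4,5,6,7}  (accept=1 in)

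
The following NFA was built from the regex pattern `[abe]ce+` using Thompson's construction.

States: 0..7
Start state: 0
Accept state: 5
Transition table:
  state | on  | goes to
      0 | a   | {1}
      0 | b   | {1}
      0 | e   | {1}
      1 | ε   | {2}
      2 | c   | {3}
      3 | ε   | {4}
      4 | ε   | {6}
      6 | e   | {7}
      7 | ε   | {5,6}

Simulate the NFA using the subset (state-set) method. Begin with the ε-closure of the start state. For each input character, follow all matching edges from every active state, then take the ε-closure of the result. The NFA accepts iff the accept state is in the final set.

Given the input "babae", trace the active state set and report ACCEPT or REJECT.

Answer: REJECT

Trace:
S₀ = ε-closure({0}) = {0}
'b' @ 1: {1,2}
'a' @ 2: {}  — no active states
rest 'bae' ignored (set empty)
after full input: {}  (accept=5 not in)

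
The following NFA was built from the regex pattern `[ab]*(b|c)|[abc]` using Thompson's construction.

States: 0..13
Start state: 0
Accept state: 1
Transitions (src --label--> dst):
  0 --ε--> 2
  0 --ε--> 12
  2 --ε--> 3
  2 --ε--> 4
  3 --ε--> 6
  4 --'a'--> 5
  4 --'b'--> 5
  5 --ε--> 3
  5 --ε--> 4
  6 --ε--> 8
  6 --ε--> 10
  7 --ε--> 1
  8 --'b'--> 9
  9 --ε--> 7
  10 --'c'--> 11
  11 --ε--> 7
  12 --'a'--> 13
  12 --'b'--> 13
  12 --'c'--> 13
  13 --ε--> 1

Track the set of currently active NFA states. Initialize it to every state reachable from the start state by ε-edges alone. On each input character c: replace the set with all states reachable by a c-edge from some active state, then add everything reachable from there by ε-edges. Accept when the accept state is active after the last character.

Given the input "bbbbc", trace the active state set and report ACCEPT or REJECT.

Answer: ACCEPT

Derivation:
initial (ε-close {0}): {0,2,3,4,6,8,10,12}
'b' @ 1: {1,3,4,5,6,7,8,9,10,13}  ✓accept
'b' @ 2: {1,3,4,5,6,7,8,9,10}  ✓accept
'b' @ 3: {1,3,4,5,6,7,8,9,10}  ✓accept
'b' @ 4: {1,3,4,5,6,7,8,9,10}  ✓accept
'c' @ 5: {1,7,11}  ✓accept
after full input: {1,7,11}  (accept=1 in)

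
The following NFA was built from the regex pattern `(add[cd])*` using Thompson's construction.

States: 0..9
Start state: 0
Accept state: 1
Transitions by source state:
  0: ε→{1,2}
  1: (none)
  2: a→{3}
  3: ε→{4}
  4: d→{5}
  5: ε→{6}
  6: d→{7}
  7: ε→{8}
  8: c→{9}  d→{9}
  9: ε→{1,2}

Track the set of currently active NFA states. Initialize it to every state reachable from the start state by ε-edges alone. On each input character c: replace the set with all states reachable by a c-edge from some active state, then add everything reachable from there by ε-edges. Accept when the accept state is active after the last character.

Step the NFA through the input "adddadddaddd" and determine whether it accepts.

Answer: ACCEPT

Trace:
start: ε-closure({0}) = {0,1,2}
'a' @ 1: {3,4}
'd' @ 2: {5,6}
'd' @ 3: {7,8}
'd' @ 4: {1,2,9}  ✓accept
'a' @ 5: {3,4}
'd' @ 6: {5,6}
'd' @ 7: {7,8}
'd' @ 8: {1,2,9}  ✓accept
'a' @ 9: {3,4}
'd' @ 10: {5,6}
'd' @ 11: {7,8}
'd' @ 12: {1,2,9}  ✓accept
final: {1,2,9}; accept 1 in set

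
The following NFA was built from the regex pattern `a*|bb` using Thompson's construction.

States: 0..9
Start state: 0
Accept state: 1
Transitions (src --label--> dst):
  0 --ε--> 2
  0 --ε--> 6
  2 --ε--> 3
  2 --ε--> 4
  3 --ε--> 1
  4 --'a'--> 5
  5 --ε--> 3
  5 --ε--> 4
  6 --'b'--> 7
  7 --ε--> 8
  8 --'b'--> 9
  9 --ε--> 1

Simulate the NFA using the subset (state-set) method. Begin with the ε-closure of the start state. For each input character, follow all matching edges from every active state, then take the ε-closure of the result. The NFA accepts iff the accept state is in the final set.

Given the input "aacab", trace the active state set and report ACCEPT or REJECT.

initial (ε-close {0}): {0,1,2,3,4,6}
'a' @ 1: {1,3,4,5}  ✓accept
'a' @ 2: {1,3,4,5}  ✓accept
'c' @ 3: {}  — state set empty
rest 'ab' ignored (set empty)
end set {} — state 1 not in

Answer: REJECT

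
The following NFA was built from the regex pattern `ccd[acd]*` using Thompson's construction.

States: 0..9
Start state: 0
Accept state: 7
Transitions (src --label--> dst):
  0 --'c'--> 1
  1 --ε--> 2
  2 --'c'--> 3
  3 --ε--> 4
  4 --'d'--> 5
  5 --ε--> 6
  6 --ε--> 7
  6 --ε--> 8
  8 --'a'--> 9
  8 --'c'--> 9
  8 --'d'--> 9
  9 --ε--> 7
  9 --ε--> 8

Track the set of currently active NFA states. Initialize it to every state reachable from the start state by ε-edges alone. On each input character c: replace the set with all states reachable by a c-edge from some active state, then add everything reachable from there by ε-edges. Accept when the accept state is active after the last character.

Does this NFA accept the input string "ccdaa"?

Answer: ACCEPT

Derivation:
initial (ε-close {0}): {0}
'c' @ 1: {1,2}
'c' @ 2: {3,4}
'd' @ 3: {5,6,7,8}  [accepting]
'a' @ 4: {7,8,9}  [accepting]
'a' @ 5: {7,8,9}  [accepting]
final: {7,8,9}; accept 7 in set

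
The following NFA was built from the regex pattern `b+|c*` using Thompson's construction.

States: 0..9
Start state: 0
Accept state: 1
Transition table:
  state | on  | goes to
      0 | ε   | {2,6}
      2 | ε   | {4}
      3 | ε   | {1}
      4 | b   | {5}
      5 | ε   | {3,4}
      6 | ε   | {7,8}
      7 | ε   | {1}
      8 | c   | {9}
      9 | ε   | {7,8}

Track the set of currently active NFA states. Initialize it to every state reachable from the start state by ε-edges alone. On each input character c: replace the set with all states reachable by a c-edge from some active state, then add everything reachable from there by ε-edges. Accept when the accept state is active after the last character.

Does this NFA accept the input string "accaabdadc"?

S₀ = ε-closure({0}) = {0,1,2,4,6,7,8}
'a' @ 1: {}  — no active states
rest 'ccaabdadc' ignored (set empty)
after full input: {}  (accept=1 not in)

Answer: REJECT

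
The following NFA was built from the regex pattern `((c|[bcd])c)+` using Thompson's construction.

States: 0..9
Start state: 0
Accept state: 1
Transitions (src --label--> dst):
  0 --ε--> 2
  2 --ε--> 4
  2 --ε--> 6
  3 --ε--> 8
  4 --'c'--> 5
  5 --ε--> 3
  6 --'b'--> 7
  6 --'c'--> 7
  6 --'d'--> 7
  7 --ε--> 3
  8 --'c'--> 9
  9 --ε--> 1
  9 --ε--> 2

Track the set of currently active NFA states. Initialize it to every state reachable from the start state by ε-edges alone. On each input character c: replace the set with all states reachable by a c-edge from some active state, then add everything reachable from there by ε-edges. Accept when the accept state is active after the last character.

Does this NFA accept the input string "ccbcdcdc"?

initial (ε-close {0}): {0,2,4,6}
'c' @ 1: {3,5,7,8}
'c' @ 2: {1,2,4,6,9}  (accept∈set)
'b' @ 3: {3,7,8}
'c' @ 4: {1,2,4,6,9}  (accept∈set)
'd' @ 5: {3,7,8}
'c' @ 6: {1,2,4,6,9}  (accept∈set)
'd' @ 7: {3,7,8}
'c' @ 8: {1,2,4,6,9}  (accept∈set)
after full input: {1,2,4,6,9}  (accept=1 in)

Answer: ACCEPT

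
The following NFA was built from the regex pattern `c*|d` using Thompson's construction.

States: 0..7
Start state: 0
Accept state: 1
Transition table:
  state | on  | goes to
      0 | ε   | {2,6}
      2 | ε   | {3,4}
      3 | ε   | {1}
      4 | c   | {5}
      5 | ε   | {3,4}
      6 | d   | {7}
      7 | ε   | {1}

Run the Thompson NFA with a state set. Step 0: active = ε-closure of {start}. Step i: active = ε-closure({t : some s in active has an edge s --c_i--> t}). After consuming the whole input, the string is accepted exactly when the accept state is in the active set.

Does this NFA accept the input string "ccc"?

Answer: ACCEPT

Trace:
initial (ε-close {0}): {0,1,2,3,4,6}
'c' @ 1: {1,3,4,5}  ✓accept
'c' @ 2: {1,3,4,5}  ✓accept
'c' @ 3: {1,3,4,5}  ✓accept
final: {1,3,4,5}; accept 1 in set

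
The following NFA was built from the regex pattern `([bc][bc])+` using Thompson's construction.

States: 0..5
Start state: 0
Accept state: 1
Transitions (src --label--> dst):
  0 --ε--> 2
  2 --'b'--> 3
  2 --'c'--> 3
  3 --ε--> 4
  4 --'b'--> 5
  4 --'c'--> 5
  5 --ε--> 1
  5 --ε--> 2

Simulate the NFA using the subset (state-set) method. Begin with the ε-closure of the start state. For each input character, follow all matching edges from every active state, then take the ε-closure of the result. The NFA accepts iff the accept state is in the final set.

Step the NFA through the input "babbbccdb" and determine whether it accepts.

Answer: REJECT

Trace:
initial (ε-close {0}): {0,2}
'b' @ 1: {3,4}
'a' @ 2: {}  — no active states
rest 'bbbccdb' ignored (set empty)
final: {}; accept 1 not in set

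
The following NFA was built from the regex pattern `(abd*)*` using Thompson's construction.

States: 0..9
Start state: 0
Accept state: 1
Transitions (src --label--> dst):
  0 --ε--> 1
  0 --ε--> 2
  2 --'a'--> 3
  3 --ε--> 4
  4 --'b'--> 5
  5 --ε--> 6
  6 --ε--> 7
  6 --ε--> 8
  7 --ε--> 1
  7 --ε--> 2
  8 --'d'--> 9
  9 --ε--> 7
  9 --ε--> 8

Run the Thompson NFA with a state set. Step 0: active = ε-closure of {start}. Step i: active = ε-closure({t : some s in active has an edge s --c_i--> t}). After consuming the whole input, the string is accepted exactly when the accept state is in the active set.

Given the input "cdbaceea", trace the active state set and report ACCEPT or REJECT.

Answer: REJECT

Steps:
start: ε-closure({0}) = {0,1,2}
'c' @ 1: {}  — dead — no transitions
rest 'dbaceea' ignored (set empty)
final: {}; accept 1 not in set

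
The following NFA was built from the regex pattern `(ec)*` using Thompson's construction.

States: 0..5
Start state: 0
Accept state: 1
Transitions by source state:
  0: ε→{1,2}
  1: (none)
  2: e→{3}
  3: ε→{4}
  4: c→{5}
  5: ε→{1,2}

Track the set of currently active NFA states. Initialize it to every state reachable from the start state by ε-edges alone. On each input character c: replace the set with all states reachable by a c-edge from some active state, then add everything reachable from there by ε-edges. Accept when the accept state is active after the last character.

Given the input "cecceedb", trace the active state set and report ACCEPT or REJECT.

Answer: REJECT

Derivation:
initial (ε-close {0}): {0,1,2}
'c' @ 1: {}  — state set empty
rest 'ecceedb' ignored (set empty)
end set {} — state 1 not in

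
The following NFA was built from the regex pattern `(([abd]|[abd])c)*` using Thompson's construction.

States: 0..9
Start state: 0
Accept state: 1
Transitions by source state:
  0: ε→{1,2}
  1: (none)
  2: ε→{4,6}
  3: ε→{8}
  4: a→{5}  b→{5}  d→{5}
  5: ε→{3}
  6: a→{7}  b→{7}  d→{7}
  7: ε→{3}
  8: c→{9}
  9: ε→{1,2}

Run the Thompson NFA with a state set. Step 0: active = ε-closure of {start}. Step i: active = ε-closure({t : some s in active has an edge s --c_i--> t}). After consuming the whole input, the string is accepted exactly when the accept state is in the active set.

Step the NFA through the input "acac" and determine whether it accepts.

S₀ = ε-closure({0}) = {0,1,2,4,6}
'a' @ 1: {3,5,7,8}
'c' @ 2: {1,2,4,6,9}  (accept∈set)
'a' @ 3: {3,5,7,8}
'c' @ 4: {1,2,4,6,9}  (accept∈set)
after full input: {1,2,4,6,9}  (accept=1 in)

Answer: ACCEPT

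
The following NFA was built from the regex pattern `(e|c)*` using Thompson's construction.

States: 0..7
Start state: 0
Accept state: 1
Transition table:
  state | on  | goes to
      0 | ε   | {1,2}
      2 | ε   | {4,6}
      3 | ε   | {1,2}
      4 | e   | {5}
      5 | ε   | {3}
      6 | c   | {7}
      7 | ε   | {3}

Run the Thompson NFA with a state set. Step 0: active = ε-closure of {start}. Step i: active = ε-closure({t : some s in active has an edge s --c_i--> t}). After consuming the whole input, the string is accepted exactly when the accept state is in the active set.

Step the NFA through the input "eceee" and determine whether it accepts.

Answer: ACCEPT

Steps:
start: ε-closure({0}) = {0,1,2,4,6}
'e' @ 1: {1,2,3,4,5,6}  [accepting]
'c' @ 2: {1,2,3,4,6,7}  [accepting]
'e' @ 3: {1,2,3,4,5,6}  [accepting]
'e' @ 4: {1,2,3,4,5,6}  [accepting]
'e' @ 5: {1,2,3,4,5,6}  [accepting]
after full input: {1,2,3,4,5,6}  (accept=1 in)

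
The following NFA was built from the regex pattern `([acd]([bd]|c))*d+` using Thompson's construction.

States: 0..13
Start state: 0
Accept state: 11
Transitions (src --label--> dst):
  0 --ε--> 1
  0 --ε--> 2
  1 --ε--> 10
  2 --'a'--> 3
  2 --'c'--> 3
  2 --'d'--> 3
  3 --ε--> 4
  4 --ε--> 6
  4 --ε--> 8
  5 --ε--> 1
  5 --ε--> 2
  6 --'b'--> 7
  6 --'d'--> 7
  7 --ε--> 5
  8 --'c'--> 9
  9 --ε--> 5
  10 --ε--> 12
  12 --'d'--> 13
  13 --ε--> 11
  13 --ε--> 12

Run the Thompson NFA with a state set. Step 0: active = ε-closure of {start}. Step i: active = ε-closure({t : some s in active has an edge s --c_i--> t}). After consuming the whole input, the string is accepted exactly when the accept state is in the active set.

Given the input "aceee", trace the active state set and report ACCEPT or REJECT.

Answer: REJECT

Trace:
S₀ = ε-closure({0}) = {0,1,2,10,12}
'a' @ 1: {3,4,6,8}
'c' @ 2: {1,2,5,9,10,12}
'e' @ 3: {}  — no active states
rest 'ee' ignored (set empty)
after full input: {}  (accept=11 not in)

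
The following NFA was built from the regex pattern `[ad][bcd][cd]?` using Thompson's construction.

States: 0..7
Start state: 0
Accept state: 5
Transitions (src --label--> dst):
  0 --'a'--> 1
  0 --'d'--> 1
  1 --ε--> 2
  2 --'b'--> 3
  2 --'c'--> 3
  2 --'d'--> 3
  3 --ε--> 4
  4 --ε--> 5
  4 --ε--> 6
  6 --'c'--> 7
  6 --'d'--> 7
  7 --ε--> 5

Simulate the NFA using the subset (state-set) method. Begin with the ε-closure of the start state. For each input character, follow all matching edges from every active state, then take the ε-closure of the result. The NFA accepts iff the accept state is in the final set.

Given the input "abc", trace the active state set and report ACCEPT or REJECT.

Answer: ACCEPT

Trace:
S₀ = ε-closure({0}) = {0}
'a' @ 1: {1,2}
'b' @ 2: {3,4,5,6}  [accepting]
'c' @ 3: {5,7}  [accepting]
final: {5,7}; accept 5 in set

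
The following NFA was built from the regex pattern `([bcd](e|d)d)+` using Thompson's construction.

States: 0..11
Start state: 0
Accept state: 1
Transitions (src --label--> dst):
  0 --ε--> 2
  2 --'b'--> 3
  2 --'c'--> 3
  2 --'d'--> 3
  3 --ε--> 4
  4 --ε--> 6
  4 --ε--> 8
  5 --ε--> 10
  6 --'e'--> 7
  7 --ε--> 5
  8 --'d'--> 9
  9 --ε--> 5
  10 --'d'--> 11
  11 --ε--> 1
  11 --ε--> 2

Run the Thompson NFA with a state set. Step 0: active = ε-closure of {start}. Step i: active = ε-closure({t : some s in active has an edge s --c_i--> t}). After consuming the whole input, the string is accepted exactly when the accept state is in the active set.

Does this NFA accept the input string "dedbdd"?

S₀ = ε-closure({0}) = {0,2}
'd' @ 1: {3,4,6,8}
'e' @ 2: {5,7,10}
'd' @ 3: {1,2,11}  ✓accept
'b' @ 4: {3,4,6,8}
'd' @ 5: {5,9,10}
'd' @ 6: {1,2,11}  ✓accept
final: {1,2,11}; accept 1 in set

Answer: ACCEPT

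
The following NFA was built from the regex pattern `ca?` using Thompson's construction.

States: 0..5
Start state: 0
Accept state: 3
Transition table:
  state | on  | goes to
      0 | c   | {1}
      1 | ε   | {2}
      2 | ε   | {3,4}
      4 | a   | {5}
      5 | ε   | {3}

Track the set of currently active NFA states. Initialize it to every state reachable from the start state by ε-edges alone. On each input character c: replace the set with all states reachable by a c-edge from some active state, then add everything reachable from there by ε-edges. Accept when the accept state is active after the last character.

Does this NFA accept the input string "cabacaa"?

start: ε-closure({0}) = {0}
'c' @ 1: {1,2,3,4}  ✓accept
'a' @ 2: {3,5}  ✓accept
'b' @ 3: {}  — no active states
rest 'acaa' ignored (set empty)
final: {}; accept 3 not in set

Answer: REJECT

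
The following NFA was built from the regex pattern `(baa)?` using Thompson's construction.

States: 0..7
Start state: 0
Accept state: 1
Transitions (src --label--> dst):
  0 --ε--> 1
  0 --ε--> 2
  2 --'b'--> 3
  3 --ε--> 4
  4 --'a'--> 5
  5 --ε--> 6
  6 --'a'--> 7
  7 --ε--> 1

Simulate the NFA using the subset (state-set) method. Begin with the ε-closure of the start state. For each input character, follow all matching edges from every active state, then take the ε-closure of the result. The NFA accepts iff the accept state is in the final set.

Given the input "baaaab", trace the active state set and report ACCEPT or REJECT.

initial (ε-close {0}): {0,1,2}
'b' @ 1: {3,4}
'a' @ 2: {5,6}
'a' @ 3: {1,7}  (accept∈set)
'a' @ 4: {}  — dead — no transitions
rest 'ab' ignored (set empty)
end set {} — state 1 not in

Answer: REJECT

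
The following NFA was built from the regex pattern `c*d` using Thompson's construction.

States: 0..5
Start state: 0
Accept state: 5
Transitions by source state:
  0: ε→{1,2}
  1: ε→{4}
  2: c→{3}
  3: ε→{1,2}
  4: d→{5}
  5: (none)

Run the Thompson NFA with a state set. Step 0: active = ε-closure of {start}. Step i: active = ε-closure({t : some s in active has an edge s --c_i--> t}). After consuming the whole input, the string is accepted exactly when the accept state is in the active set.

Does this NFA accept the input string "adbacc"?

S₀ = ε-closure({0}) = {0,1,2,4}
'a' @ 1: {}  — state set empty
rest 'dbacc' ignored (set empty)
end set {} — state 5 not in

Answer: REJECT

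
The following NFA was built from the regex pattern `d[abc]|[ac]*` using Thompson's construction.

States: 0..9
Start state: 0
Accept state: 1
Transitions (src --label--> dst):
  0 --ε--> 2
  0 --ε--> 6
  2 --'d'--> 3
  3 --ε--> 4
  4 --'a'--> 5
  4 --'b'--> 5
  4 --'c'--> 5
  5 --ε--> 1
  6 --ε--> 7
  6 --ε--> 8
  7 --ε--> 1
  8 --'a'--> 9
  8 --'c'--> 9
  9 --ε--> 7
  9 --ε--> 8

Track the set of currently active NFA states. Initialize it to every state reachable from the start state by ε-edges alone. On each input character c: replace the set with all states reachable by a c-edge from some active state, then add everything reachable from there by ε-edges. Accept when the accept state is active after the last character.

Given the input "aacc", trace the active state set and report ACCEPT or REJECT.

Answer: ACCEPT

Trace:
start: ε-closure({0}) = {0,1,2,6,7,8}
'a' @ 1: {1,7,8,9}  (accept∈set)
'a' @ 2: {1,7,8,9}  (accept∈set)
'c' @ 3: {1,7,8,9}  (accept∈set)
'c' @ 4: {1,7,8,9}  (accept∈set)
end set {1,7,8,9} — state 1 in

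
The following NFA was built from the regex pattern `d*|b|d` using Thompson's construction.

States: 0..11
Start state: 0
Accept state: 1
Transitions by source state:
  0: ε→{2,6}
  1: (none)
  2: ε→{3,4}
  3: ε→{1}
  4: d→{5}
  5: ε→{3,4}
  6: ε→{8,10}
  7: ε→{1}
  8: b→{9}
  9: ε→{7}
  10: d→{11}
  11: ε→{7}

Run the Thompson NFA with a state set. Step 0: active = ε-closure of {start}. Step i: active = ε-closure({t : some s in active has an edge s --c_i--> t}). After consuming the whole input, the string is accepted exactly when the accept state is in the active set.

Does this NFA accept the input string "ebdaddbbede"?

Answer: REJECT

Trace:
start: ε-closure({0}) = {0,1,2,3,4,6,8,10}
'e' @ 1: {}  — dead — no transitions
rest 'bdaddbbede' ignored (set empty)
end set {} — state 1 not in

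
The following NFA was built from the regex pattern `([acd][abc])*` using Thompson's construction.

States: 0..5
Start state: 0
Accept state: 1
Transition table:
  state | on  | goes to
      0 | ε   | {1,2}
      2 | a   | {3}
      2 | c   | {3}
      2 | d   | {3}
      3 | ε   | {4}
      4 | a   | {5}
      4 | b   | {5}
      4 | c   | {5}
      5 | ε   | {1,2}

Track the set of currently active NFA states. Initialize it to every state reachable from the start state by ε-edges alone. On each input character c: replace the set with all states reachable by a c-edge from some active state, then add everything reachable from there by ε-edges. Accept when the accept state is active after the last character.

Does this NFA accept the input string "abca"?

Answer: ACCEPT

Trace:
start: ε-closure({0}) = {0,1,2}
'a' @ 1: {3,4}
'b' @ 2: {1,2,5}  [accepting]
'c' @ 3: {3,4}
'a' @ 4: {1,2,5}  [accepting]
final: {1,2,5}; accept 1 in set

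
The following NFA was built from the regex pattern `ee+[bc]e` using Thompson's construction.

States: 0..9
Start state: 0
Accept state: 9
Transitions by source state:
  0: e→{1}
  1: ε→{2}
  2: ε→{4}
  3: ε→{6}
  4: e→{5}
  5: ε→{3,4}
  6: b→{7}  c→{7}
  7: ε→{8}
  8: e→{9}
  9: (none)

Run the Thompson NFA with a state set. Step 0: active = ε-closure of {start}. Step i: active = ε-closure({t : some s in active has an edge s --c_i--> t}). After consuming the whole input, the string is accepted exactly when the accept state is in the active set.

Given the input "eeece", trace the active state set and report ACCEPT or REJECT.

Answer: ACCEPT

Derivation:
initial (ε-close {0}): {0}
'e' @ 1: {1,2,4}
'e' @ 2: {3,4,5,6}
'e' @ 3: {3,4,5,6}
'c' @ 4: {7,8}
'e' @ 5: {9}  [accepting]
end set {9} — state 9 in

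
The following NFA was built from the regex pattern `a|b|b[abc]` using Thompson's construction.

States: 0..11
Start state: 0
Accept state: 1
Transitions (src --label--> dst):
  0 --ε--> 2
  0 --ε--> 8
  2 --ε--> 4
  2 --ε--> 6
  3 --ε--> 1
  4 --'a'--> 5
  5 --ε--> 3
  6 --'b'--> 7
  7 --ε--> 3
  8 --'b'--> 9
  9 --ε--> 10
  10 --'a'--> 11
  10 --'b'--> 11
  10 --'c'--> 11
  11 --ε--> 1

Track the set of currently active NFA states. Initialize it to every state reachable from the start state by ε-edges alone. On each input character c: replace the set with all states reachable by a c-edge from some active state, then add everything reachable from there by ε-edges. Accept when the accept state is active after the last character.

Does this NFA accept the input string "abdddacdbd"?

S₀ = ε-closure({0}) = {0,2,4,6,8}
'a' @ 1: {1,3,5}  [accepting]
'b' @ 2: {}  — state set empty
rest 'dddacdbd' ignored (set empty)
end set {} — state 1 not in

Answer: REJECT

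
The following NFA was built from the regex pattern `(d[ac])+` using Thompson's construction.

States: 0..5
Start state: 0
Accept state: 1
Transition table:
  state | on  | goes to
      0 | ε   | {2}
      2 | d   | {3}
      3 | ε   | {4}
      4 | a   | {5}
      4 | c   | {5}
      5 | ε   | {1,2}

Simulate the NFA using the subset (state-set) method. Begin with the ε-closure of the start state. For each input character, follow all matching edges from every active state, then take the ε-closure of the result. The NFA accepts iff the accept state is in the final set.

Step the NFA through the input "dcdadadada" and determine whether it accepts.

S₀ = ε-closure({0}) = {0,2}
'd' @ 1: {3,4}
'c' @ 2: {1,2,5}  (accept∈set)
'd' @ 3: {3,4}
'a' @ 4: {1,2,5}  (accept∈set)
'd' @ 5: {3,4}
'a' @ 6: {1,2,5}  (accept∈set)
'd' @ 7: {3,4}
'a' @ 8: {1,2,5}  (accept∈set)
'd' @ 9: {3,4}
'a' @ 10: {1,2,5}  (accept∈set)
end set {1,2,5} — state 1 in

Answer: ACCEPT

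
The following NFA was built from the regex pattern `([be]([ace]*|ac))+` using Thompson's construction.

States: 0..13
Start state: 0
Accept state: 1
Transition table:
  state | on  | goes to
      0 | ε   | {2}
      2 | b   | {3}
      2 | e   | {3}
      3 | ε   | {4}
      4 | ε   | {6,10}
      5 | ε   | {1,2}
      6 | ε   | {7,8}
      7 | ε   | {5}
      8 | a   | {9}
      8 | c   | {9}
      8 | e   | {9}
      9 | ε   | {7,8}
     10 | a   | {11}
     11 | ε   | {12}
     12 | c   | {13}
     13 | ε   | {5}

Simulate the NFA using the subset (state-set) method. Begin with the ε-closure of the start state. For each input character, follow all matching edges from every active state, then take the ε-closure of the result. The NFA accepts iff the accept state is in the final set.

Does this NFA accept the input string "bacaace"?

Answer: ACCEPT

Steps:
S₀ = ε-closure({0}) = {0,2}
'b' @ 1: {1,2,3,4,5,6,7,8,10}  (accept∈set)
'a' @ 2: {1,2,5,7,8,9,11,12}  (accept∈set)
'c' @ 3: {1,2,5,7,8,9,13}  (accept∈set)
'a' @ 4: {1,2,5,7,8,9}  (accept∈set)
'a' @ 5: {1,2,5,7,8,9}  (accept∈set)
'c' @ 6: {1,2,5,7,8,9}  (accept∈set)
'e' @ 7: {1,2,3,4,5,6,7,8,9,10}  (accept∈set)
final: {1,2,3,4,5,6,7,8,9,10}; accept 1 in set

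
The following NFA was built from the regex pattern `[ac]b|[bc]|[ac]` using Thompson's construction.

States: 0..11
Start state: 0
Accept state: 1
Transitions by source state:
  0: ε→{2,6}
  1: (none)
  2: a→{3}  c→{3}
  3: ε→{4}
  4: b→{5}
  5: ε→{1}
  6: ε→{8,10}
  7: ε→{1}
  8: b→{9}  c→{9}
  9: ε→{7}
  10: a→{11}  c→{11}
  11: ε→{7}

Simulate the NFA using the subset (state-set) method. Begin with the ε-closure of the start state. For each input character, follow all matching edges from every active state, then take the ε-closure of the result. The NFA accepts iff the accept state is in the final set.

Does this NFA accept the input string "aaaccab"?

start: ε-closure({0}) = {0,2,6,8,10}
'a' @ 1: {1,3,4,7,11}  [accepting]
'a' @ 2: {}  — dead — no transitions
rest 'accab' ignored (set empty)
final: {}; accept 1 not in set

Answer: REJECT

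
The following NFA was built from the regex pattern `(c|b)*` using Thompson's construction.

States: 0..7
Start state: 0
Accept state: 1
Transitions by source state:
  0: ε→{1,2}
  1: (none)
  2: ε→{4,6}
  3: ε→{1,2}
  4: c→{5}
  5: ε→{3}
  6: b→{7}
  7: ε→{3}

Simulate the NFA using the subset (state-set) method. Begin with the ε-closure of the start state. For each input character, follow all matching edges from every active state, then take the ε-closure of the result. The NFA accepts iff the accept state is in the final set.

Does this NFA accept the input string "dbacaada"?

S₀ = ε-closure({0}) = {0,1,2,4,6}
'd' @ 1: {}  — state set empty
rest 'bacaada' ignored (set empty)
final: {}; accept 1 not in set

Answer: REJECT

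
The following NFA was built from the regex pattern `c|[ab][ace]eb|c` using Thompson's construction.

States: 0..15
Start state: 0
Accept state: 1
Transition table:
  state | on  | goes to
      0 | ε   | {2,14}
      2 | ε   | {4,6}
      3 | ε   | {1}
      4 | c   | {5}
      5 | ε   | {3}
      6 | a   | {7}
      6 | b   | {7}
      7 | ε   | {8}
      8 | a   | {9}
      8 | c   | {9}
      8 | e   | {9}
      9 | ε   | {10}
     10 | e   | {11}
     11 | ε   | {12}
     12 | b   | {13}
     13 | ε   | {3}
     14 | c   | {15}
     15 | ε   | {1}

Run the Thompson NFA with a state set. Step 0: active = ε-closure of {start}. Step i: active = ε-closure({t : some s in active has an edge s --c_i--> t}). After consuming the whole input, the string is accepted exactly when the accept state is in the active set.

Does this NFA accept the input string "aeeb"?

Answer: ACCEPT

Derivation:
S₀ = ε-closure({0}) = {0,2,4,6,14}
'a' @ 1: {7,8}
'e' @ 2: {9,10}
'e' @ 3: {11,12}
'b' @ 4: {1,3,13}  ✓accept
after full input: {1,3,13}  (accept=1 in)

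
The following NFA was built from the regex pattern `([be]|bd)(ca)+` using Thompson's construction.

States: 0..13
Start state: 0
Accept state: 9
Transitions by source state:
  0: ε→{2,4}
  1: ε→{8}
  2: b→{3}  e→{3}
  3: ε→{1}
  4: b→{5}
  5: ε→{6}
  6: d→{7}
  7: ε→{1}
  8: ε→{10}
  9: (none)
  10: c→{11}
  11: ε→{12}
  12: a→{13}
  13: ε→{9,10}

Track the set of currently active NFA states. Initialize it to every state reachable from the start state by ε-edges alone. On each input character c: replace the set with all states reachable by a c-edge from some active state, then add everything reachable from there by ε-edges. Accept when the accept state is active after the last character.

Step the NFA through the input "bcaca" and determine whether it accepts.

initial (ε-close {0}): {0,2,4}
'b' @ 1: {1,3,5,6,8,10}
'c' @ 2: {11,12}
'a' @ 3: {9,10,13}  ✓accept
'c' @ 4: {11,12}
'a' @ 5: {9,10,13}  ✓accept
after full input: {9,10,13}  (accept=9 in)

Answer: ACCEPT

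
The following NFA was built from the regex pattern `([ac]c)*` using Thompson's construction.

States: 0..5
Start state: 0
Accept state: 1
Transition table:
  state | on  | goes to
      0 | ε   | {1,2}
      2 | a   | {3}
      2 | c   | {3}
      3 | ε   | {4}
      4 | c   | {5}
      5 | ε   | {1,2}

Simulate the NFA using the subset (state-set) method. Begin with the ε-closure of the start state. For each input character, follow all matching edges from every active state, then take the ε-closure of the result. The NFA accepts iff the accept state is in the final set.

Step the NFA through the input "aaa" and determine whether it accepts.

S₀ = ε-closure({0}) = {0,1,2}
'a' @ 1: {3,4}
'a' @ 2: {}  — state set empty
rest 'a' ignored (set empty)
after full input: {}  (accept=1 not in)

Answer: REJECT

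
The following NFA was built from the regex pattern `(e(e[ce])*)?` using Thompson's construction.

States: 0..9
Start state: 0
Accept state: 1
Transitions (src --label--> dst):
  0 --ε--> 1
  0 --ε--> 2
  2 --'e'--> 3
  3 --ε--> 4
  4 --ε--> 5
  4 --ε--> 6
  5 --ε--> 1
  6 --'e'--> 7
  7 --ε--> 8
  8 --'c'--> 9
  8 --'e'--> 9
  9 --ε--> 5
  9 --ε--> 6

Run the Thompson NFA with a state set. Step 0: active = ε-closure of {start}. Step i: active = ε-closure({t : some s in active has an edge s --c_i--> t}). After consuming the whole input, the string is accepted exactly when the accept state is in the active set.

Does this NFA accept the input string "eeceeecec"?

Answer: ACCEPT

Steps:
start: ε-closure({0}) = {0,1,2}
'e' @ 1: {1,3,4,5,6}  (accept∈set)
'e' @ 2: {7,8}
'c' @ 3: {1,5,6,9}  (accept∈set)
'e' @ 4: {7,8}
'e' @ 5: {1,5,6,9}  (accept∈set)
'e' @ 6: {7,8}
'c' @ 7: {1,5,6,9}  (accept∈set)
'e' @ 8: {7,8}
'c' @ 9: {1,5,6,9}  (accept∈set)
final: {1,5,6,9}; accept 1 in set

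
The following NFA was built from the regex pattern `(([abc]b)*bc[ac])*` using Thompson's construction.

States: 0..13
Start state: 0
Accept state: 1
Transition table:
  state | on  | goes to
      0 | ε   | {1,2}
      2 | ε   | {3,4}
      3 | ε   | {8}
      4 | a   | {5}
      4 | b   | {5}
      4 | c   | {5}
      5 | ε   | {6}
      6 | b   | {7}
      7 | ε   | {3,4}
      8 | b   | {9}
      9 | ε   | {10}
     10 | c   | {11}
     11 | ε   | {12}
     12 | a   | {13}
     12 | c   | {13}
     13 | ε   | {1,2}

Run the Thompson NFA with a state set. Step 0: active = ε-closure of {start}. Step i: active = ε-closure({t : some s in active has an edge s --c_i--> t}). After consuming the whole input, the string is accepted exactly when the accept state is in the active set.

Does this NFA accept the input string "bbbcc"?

Answer: ACCEPT

Derivation:
S₀ = ε-closure({0}) = {0,1,2,3,4,8}
'b' @ 1: {5,6,9,10}
'b' @ 2: {3,4,7,8}
'b' @ 3: {5,6,9,10}
'c' @ 4: {11,12}
'c' @ 5: {1,2,3,4,8,13}  (accept∈set)
final: {1,2,3,4,8,13}; accept 1 in set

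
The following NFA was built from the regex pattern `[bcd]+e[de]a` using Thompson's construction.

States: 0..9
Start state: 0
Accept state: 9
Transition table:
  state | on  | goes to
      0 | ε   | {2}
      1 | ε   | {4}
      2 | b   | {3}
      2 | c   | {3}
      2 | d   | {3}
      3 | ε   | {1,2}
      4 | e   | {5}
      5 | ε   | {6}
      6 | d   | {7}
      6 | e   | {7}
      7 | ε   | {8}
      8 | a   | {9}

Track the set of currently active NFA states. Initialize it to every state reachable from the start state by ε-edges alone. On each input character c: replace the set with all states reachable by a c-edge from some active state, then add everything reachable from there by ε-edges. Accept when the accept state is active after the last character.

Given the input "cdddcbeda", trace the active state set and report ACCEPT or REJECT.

Answer: ACCEPT

Trace:
S₀ = ε-closure({0}) = {0,2}
'c' @ 1: {1,2,3,4}
'd' @ 2: {1,2,3,4}
'd' @ 3: {1,2,3,4}
'd' @ 4: {1,2,3,4}
'c' @ 5: {1,2,3,4}
'b' @ 6: {1,2,3,4}
'e' @ 7: {5,6}
'd' @ 8: {7,8}
'a' @ 9: {9}  ✓accept
after full input: {9}  (accept=9 in)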